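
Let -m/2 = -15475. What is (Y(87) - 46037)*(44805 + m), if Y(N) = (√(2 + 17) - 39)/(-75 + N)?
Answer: -13951116555/4 + 75755*√19/12 ≈ -3.4878e+9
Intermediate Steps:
m = 30950 (m = -2*(-15475) = 30950)
Y(N) = (-39 + √19)/(-75 + N) (Y(N) = (√19 - 39)/(-75 + N) = (-39 + √19)/(-75 + N))
(Y(87) - 46037)*(44805 + m) = ((-39 + √19)/(-75 + 87) - 46037)*(44805 + 30950) = ((-39 + √19)/12 - 46037)*75755 = ((-13/4 + √19/12) - 46037)*75755 = (-184161/4 + √19/12)*75755 = -13951116555/4 + 75755*√19/12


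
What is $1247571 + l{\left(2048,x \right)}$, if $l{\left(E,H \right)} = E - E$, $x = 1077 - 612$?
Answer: $1247571$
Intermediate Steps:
$x = 465$
$l{\left(E,H \right)} = 0$
$1247571 + l{\left(2048,x \right)} = 1247571 + 0 = 1247571$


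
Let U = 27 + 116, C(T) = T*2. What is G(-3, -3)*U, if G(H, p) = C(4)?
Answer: 1144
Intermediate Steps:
C(T) = 2*T
G(H, p) = 8 (G(H, p) = 2*4 = 8)
U = 143
G(-3, -3)*U = 8*143 = 1144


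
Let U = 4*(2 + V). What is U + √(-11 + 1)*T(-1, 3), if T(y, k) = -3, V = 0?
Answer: 8 - 3*I*√10 ≈ 8.0 - 9.4868*I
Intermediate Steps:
U = 8 (U = 4*(2 + 0) = 4*2 = 8)
U + √(-11 + 1)*T(-1, 3) = 8 + √(-11 + 1)*(-3) = 8 + √(-10)*(-3) = 8 + (I*√10)*(-3) = 8 - 3*I*√10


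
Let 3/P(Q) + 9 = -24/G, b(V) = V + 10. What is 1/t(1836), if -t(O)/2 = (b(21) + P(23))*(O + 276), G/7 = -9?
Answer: -181/23434752 ≈ -7.7236e-6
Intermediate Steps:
G = -63 (G = 7*(-9) = -63)
b(V) = 10 + V
P(Q) = -63/181 (P(Q) = 3/(-9 - 24/(-63)) = 3/(-9 - 24*(-1/63)) = 3/(-9 + 8/21) = 3/(-181/21) = 3*(-21/181) = -63/181)
t(O) = -3062496/181 - 11096*O/181 (t(O) = -2*((10 + 21) - 63/181)*(O + 276) = -2*(31 - 63/181)*(276 + O) = -11096*(276 + O)/181 = -2*(1531248/181 + 5548*O/181) = -3062496/181 - 11096*O/181)
1/t(1836) = 1/(-3062496/181 - 11096/181*1836) = 1/(-3062496/181 - 20372256/181) = 1/(-23434752/181) = -181/23434752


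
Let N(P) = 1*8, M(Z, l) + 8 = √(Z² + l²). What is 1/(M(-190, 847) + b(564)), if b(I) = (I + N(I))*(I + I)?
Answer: 645208/416292609755 - √753509/416292609755 ≈ 1.5478e-6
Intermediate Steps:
M(Z, l) = -8 + √(Z² + l²)
N(P) = 8
b(I) = 2*I*(8 + I) (b(I) = (I + 8)*(I + I) = (8 + I)*(2*I) = 2*I*(8 + I))
1/(M(-190, 847) + b(564)) = 1/((-8 + √((-190)² + 847²)) + 2*564*(8 + 564)) = 1/((-8 + √(36100 + 717409)) + 2*564*572) = 1/((-8 + √753509) + 645216) = 1/(645208 + √753509)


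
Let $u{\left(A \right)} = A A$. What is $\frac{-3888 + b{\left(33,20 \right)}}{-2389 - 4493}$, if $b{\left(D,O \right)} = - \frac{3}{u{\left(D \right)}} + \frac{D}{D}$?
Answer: $\frac{705491}{1249083} \approx 0.56481$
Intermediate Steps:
$u{\left(A \right)} = A^{2}$
$b{\left(D,O \right)} = 1 - \frac{3}{D^{2}}$ ($b{\left(D,O \right)} = - \frac{3}{D^{2}} + \frac{D}{D} = - \frac{3}{D^{2}} + 1 = 1 - \frac{3}{D^{2}}$)
$\frac{-3888 + b{\left(33,20 \right)}}{-2389 - 4493} = \frac{-3888 + \left(1 - \frac{3}{1089}\right)}{-2389 - 4493} = \frac{-3888 + \left(1 - \frac{1}{363}\right)}{-6882} = \left(-3888 + \left(1 - \frac{1}{363}\right)\right) \left(- \frac{1}{6882}\right) = \left(-3888 + \frac{362}{363}\right) \left(- \frac{1}{6882}\right) = \left(- \frac{1410982}{363}\right) \left(- \frac{1}{6882}\right) = \frac{705491}{1249083}$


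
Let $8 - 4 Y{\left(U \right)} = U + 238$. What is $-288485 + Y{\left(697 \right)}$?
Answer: $- \frac{1154867}{4} \approx -2.8872 \cdot 10^{5}$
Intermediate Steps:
$Y{\left(U \right)} = - \frac{115}{2} - \frac{U}{4}$ ($Y{\left(U \right)} = 2 - \frac{U + 238}{4} = 2 - \frac{238 + U}{4} = 2 - \left(\frac{119}{2} + \frac{U}{4}\right) = - \frac{115}{2} - \frac{U}{4}$)
$-288485 + Y{\left(697 \right)} = -288485 - \frac{927}{4} = - \frac{1154867}{4}$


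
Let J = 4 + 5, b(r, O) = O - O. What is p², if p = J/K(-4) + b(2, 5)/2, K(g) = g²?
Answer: 81/256 ≈ 0.31641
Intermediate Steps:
b(r, O) = 0
J = 9
p = 9/16 (p = 9/((-4)²) + 0/2 = 9/16 + 0*(½) = 9*(1/16) + 0 = 9/16 + 0 = 9/16 ≈ 0.56250)
p² = (9/16)² = 81/256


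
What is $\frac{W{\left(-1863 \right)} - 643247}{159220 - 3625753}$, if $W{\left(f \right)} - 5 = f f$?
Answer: $- \frac{942509}{1155511} \approx -0.81566$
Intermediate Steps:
$W{\left(f \right)} = 5 + f^{2}$ ($W{\left(f \right)} = 5 + f f = 5 + f^{2}$)
$\frac{W{\left(-1863 \right)} - 643247}{159220 - 3625753} = \frac{\left(5 + \left(-1863\right)^{2}\right) - 643247}{159220 - 3625753} = \frac{\left(5 + 3470769\right) - 643247}{-3466533} = \left(3470774 - 643247\right) \left(- \frac{1}{3466533}\right) = 2827527 \left(- \frac{1}{3466533}\right) = - \frac{942509}{1155511}$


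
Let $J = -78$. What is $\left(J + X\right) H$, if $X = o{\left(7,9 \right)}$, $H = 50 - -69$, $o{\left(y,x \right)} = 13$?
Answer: $-7735$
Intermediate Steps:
$H = 119$ ($H = 50 + 69 = 119$)
$X = 13$
$\left(J + X\right) H = \left(-78 + 13\right) 119 = \left(-65\right) 119 = -7735$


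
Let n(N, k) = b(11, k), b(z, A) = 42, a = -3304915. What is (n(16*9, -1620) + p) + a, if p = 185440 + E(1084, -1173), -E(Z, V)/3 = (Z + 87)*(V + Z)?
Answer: -2806776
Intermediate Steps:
E(Z, V) = -3*(87 + Z)*(V + Z) (E(Z, V) = -3*(Z + 87)*(V + Z) = -3*(87 + Z)*(V + Z))
n(N, k) = 42
p = 498097 (p = 185440 + (-261*(-1173) - 261*1084 - 3*1084² - 3*(-1173)*1084) = 185440 + (306153 - 282924 - 3*1175056 + 3814596) = 185440 + (306153 - 282924 - 3525168 + 3814596) = 185440 + 312657 = 498097)
(n(16*9, -1620) + p) + a = (42 + 498097) - 3304915 = 498139 - 3304915 = -2806776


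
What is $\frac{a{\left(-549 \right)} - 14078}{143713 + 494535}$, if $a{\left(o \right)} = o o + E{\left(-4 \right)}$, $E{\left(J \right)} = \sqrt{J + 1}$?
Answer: $\frac{287323}{638248} + \frac{i \sqrt{3}}{638248} \approx 0.45017 + 2.7138 \cdot 10^{-6} i$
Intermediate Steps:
$E{\left(J \right)} = \sqrt{1 + J}$
$a{\left(o \right)} = o^{2} + i \sqrt{3}$ ($a{\left(o \right)} = o o + \sqrt{1 - 4} = o^{2} + \sqrt{-3} = o^{2} + i \sqrt{3}$)
$\frac{a{\left(-549 \right)} - 14078}{143713 + 494535} = \frac{\left(\left(-549\right)^{2} + i \sqrt{3}\right) - 14078}{143713 + 494535} = \frac{\left(301401 + i \sqrt{3}\right) - 14078}{638248} = \left(287323 + i \sqrt{3}\right) \frac{1}{638248} = \frac{287323}{638248} + \frac{i \sqrt{3}}{638248}$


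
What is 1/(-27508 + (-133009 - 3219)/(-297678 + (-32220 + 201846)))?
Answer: -32013/880579547 ≈ -3.6354e-5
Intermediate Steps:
1/(-27508 + (-133009 - 3219)/(-297678 + (-32220 + 201846))) = 1/(-27508 - 136228/(-297678 + 169626)) = 1/(-27508 - 136228/(-128052)) = 1/(-27508 - 136228*(-1/128052)) = 1/(-27508 + 34057/32013) = 1/(-880579547/32013) = -32013/880579547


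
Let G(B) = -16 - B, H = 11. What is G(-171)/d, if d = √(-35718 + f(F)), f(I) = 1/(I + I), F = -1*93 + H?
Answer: -310*I*√240167873/5857753 ≈ -0.82014*I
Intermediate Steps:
F = -82 (F = -1*93 + 11 = -93 + 11 = -82)
f(I) = 1/(2*I)
d = I*√240167873/82 (d = √(-35718 + (½)/(-82)) = √(-35718 + (½)*(-1/82)) = √(-35718 - 1/164) = √(-5857753/164) = I*√240167873/82 ≈ 188.99*I)
G(-171)/d = (-16 - 1*(-171))/((I*√240167873/82)) = (-16 + 171)*(-2*I*√240167873/5857753) = 155*(-2*I*√240167873/5857753) = -310*I*√240167873/5857753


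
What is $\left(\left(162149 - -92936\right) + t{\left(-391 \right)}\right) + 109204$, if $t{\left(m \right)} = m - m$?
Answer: $364289$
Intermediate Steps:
$t{\left(m \right)} = 0$
$\left(\left(162149 - -92936\right) + t{\left(-391 \right)}\right) + 109204 = \left(\left(162149 - -92936\right) + 0\right) + 109204 = \left(\left(162149 + 92936\right) + 0\right) + 109204 = \left(255085 + 0\right) + 109204 = 255085 + 109204 = 364289$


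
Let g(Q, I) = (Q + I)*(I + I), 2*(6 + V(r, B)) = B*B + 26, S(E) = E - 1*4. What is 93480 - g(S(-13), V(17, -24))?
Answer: -70540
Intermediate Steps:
S(E) = -4 + E (S(E) = E - 4 = -4 + E)
V(r, B) = 7 + B²/2 (V(r, B) = -6 + (B*B + 26)/2 = -6 + (B² + 26)/2 = -6 + (26 + B²)/2 = -6 + (13 + B²/2) = 7 + B²/2)
g(Q, I) = 2*I*(I + Q) (g(Q, I) = (I + Q)*(2*I) = 2*I*(I + Q))
93480 - g(S(-13), V(17, -24)) = 93480 - 2*(7 + (½)*(-24)²)*((7 + (½)*(-24)²) + (-4 - 13)) = 93480 - 2*(7 + (½)*576)*((7 + (½)*576) - 17) = 93480 - 2*(7 + 288)*((7 + 288) - 17) = 93480 - 2*295*(295 - 17) = 93480 - 2*295*278 = 93480 - 1*164020 = 93480 - 164020 = -70540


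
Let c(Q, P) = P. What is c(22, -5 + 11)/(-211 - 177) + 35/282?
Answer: 1486/13677 ≈ 0.10865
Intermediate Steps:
c(22, -5 + 11)/(-211 - 177) + 35/282 = (-5 + 11)/(-211 - 177) + 35/282 = 6/(-388) + 35*(1/282) = 6*(-1/388) + 35/282 = -3/194 + 35/282 = 1486/13677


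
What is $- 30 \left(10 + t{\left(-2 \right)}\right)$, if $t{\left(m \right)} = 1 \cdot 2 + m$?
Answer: $-300$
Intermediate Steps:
$t{\left(m \right)} = 2 + m$
$- 30 \left(10 + t{\left(-2 \right)}\right) = - 30 \left(10 + \left(2 - 2\right)\right) = - 30 \left(10 + 0\right) = \left(-30\right) 10 = -300$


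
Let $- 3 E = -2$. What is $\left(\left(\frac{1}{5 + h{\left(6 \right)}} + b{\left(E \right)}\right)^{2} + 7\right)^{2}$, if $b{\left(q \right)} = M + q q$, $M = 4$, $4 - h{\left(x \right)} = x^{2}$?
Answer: $\frac{371101696}{531441} \approx 698.29$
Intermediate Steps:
$h{\left(x \right)} = 4 - x^{2}$
$E = \frac{2}{3}$ ($E = \left(- \frac{1}{3}\right) \left(-2\right) = \frac{2}{3} \approx 0.66667$)
$b{\left(q \right)} = 4 + q^{2}$ ($b{\left(q \right)} = 4 + q q = 4 + q^{2}$)
$\left(\left(\frac{1}{5 + h{\left(6 \right)}} + b{\left(E \right)}\right)^{2} + 7\right)^{2} = \left(\left(\frac{1}{5 + \left(4 - 6^{2}\right)} + \left(4 + \left(\frac{2}{3}\right)^{2}\right)\right)^{2} + 7\right)^{2} = \left(\left(\frac{1}{5 + \left(4 - 36\right)} + \left(4 + \frac{4}{9}\right)\right)^{2} + 7\right)^{2} = \left(\left(\frac{1}{5 + \left(4 - 36\right)} + \frac{40}{9}\right)^{2} + 7\right)^{2} = \left(\left(\frac{1}{5 - 32} + \frac{40}{9}\right)^{2} + 7\right)^{2} = \left(\left(\frac{1}{-27} + \frac{40}{9}\right)^{2} + 7\right)^{2} = \left(\left(- \frac{1}{27} + \frac{40}{9}\right)^{2} + 7\right)^{2} = \left(\left(\frac{119}{27}\right)^{2} + 7\right)^{2} = \left(\frac{14161}{729} + 7\right)^{2} = \left(\frac{19264}{729}\right)^{2} = \frac{371101696}{531441}$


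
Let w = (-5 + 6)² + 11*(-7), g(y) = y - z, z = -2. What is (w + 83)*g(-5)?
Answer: -21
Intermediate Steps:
g(y) = 2 + y (g(y) = y - 1*(-2) = y + 2 = 2 + y)
w = -76 (w = 1² - 77 = 1 - 77 = -76)
(w + 83)*g(-5) = (-76 + 83)*(2 - 5) = 7*(-3) = -21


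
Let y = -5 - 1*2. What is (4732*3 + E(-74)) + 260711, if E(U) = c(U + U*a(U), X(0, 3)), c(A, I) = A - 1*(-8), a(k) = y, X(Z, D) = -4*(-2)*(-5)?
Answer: 275359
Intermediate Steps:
y = -7 (y = -5 - 2 = -7)
X(Z, D) = -40 (X(Z, D) = 8*(-5) = -40)
a(k) = -7
c(A, I) = 8 + A (c(A, I) = A + 8 = 8 + A)
E(U) = 8 - 6*U (E(U) = 8 + (U + U*(-7)) = 8 + (U - 7*U) = 8 - 6*U)
(4732*3 + E(-74)) + 260711 = (4732*3 + (8 - 6*(-74))) + 260711 = (14196 + (8 + 444)) + 260711 = (14196 + 452) + 260711 = 14648 + 260711 = 275359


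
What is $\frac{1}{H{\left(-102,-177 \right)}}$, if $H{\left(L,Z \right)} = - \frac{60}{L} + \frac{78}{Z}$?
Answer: $\frac{1003}{148} \approx 6.777$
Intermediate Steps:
$\frac{1}{H{\left(-102,-177 \right)}} = \frac{1}{- \frac{60}{-102} + \frac{78}{-177}} = \frac{1}{\left(-60\right) \left(- \frac{1}{102}\right) + 78 \left(- \frac{1}{177}\right)} = \frac{1}{\frac{10}{17} - \frac{26}{59}} = \frac{1}{\frac{148}{1003}} = \frac{1003}{148}$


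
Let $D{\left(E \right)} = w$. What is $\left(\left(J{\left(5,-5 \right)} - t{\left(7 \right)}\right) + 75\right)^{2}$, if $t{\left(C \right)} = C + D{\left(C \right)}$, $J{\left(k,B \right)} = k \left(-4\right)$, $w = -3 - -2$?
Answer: $2401$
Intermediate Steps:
$w = -1$ ($w = -3 + 2 = -1$)
$D{\left(E \right)} = -1$
$J{\left(k,B \right)} = - 4 k$
$t{\left(C \right)} = -1 + C$ ($t{\left(C \right)} = C - 1 = -1 + C$)
$\left(\left(J{\left(5,-5 \right)} - t{\left(7 \right)}\right) + 75\right)^{2} = \left(\left(\left(-4\right) 5 - \left(-1 + 7\right)\right) + 75\right)^{2} = \left(\left(-20 - 6\right) + 75\right)^{2} = \left(-26 + 75\right)^{2} = 49^{2} = 2401$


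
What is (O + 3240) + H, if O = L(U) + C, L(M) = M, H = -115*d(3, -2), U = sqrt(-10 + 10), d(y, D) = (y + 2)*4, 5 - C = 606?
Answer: 339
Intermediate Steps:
C = -601 (C = 5 - 1*606 = 5 - 606 = -601)
d(y, D) = 8 + 4*y (d(y, D) = (2 + y)*4 = 8 + 4*y)
U = 0 (U = sqrt(0) = 0)
H = -2300 (H = -115*(8 + 4*3) = -115*(8 + 12) = -115*20 = -2300)
O = -601 (O = 0 - 601 = -601)
(O + 3240) + H = (-601 + 3240) - 2300 = 2639 - 2300 = 339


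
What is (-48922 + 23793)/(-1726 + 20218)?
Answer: -25129/18492 ≈ -1.3589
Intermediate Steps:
(-48922 + 23793)/(-1726 + 20218) = -25129/18492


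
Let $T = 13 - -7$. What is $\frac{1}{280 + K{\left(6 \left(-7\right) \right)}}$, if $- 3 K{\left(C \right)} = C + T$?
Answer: $\frac{3}{862} \approx 0.0034803$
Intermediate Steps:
$T = 20$ ($T = 13 + 7 = 20$)
$K{\left(C \right)} = - \frac{20}{3} - \frac{C}{3}$ ($K{\left(C \right)} = - \frac{C + 20}{3} = - \frac{20 + C}{3} = - \frac{20}{3} - \frac{C}{3}$)
$\frac{1}{280 + K{\left(6 \left(-7\right) \right)}} = \frac{1}{280 - \left(\frac{20}{3} + \frac{6 \left(-7\right)}{3}\right)} = \frac{1}{280 - - \frac{22}{3}} = \frac{1}{280 + \left(- \frac{20}{3} + 14\right)} = \frac{1}{280 + \frac{22}{3}} = \frac{1}{\frac{862}{3}} = \frac{3}{862}$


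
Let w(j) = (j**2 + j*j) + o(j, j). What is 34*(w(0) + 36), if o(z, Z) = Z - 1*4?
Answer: 1088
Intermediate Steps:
o(z, Z) = -4 + Z (o(z, Z) = Z - 4 = -4 + Z)
w(j) = -4 + j + 2*j**2 (w(j) = (j**2 + j*j) + (-4 + j) = (j**2 + j**2) + (-4 + j) = 2*j**2 + (-4 + j) = -4 + j + 2*j**2)
34*(w(0) + 36) = 34*((-4 + 0 + 2*0**2) + 36) = 34*((-4 + 0 + 2*0) + 36) = 34*((-4 + 0 + 0) + 36) = 34*(-4 + 36) = 34*32 = 1088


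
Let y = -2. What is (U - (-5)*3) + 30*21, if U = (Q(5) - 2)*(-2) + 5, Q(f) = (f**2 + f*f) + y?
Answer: 558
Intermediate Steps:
Q(f) = -2 + 2*f**2 (Q(f) = (f**2 + f*f) - 2 = (f**2 + f**2) - 2 = 2*f**2 - 2 = -2 + 2*f**2)
U = -87 (U = ((-2 + 2*5**2) - 2)*(-2) + 5 = ((-2 + 2*25) - 2)*(-2) + 5 = ((-2 + 50) - 2)*(-2) + 5 = (48 - 2)*(-2) + 5 = 46*(-2) + 5 = -92 + 5 = -87)
(U - (-5)*3) + 30*21 = (-87 - (-5)*3) + 30*21 = (-87 - 1*(-15)) + 630 = (-87 + 15) + 630 = -72 + 630 = 558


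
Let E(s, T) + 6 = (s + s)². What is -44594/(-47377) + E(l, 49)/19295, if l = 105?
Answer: 268134788/83103565 ≈ 3.2265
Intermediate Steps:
E(s, T) = -6 + 4*s² (E(s, T) = -6 + (s + s)² = -6 + (2*s)² = -6 + 4*s²)
-44594/(-47377) + E(l, 49)/19295 = -44594/(-47377) + (-6 + 4*105²)/19295 = -44594*(-1/47377) + (-6 + 4*11025)*(1/19295) = 4054/4307 + (-6 + 44100)*(1/19295) = 4054/4307 + 44094*(1/19295) = 4054/4307 + 44094/19295 = 268134788/83103565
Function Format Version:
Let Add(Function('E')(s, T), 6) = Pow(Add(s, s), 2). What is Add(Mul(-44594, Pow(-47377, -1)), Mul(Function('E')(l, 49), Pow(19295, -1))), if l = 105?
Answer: Rational(268134788, 83103565) ≈ 3.2265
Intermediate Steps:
Function('E')(s, T) = Add(-6, Mul(4, Pow(s, 2))) (Function('E')(s, T) = Add(-6, Pow(Add(s, s), 2)) = Add(-6, Pow(Mul(2, s), 2)) = Add(-6, Mul(4, Pow(s, 2))))
Add(Mul(-44594, Pow(-47377, -1)), Mul(Function('E')(l, 49), Pow(19295, -1))) = Add(Mul(-44594, Pow(-47377, -1)), Mul(Add(-6, Mul(4, Pow(105, 2))), Pow(19295, -1))) = Add(Mul(-44594, Rational(-1, 47377)), Mul(Add(-6, Mul(4, 11025)), Rational(1, 19295))) = Add(Rational(4054, 4307), Mul(Add(-6, 44100), Rational(1, 19295))) = Add(Rational(4054, 4307), Mul(44094, Rational(1, 19295))) = Add(Rational(4054, 4307), Rational(44094, 19295)) = Rational(268134788, 83103565)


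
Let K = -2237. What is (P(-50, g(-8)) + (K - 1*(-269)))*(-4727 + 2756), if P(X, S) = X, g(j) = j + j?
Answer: 3977478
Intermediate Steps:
g(j) = 2*j
(P(-50, g(-8)) + (K - 1*(-269)))*(-4727 + 2756) = (-50 + (-2237 - 1*(-269)))*(-4727 + 2756) = (-50 + (-2237 + 269))*(-1971) = (-50 - 1968)*(-1971) = -2018*(-1971) = 3977478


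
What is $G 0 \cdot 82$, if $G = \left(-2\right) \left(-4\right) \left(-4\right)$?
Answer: $0$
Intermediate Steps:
$G = -32$ ($G = 8 \left(-4\right) = -32$)
$G 0 \cdot 82 = \left(-32\right) 0 \cdot 82 = 0 \cdot 82 = 0$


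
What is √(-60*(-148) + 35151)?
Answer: √44031 ≈ 209.84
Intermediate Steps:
√(-60*(-148) + 35151) = √(8880 + 35151) = √44031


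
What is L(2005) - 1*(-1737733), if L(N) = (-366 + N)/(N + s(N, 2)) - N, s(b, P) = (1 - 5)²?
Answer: 3507907927/2021 ≈ 1.7357e+6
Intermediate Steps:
s(b, P) = 16 (s(b, P) = (-4)² = 16)
L(N) = -N + (-366 + N)/(16 + N) (L(N) = (-366 + N)/(N + 16) - N = (-366 + N)/(16 + N) - N = -N + (-366 + N)/(16 + N))
L(2005) - 1*(-1737733) = (-366 - 1*2005² - 15*2005)/(16 + 2005) - 1*(-1737733) = (-366 - 1*4020025 - 30075)/2021 + 1737733 = (-366 - 4020025 - 30075)/2021 + 1737733 = (1/2021)*(-4050466) + 1737733 = -4050466/2021 + 1737733 = 3507907927/2021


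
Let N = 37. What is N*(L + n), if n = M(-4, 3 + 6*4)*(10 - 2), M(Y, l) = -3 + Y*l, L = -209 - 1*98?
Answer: -44215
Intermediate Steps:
L = -307 (L = -209 - 98 = -307)
n = -888 (n = (-3 - 4*(3 + 6*4))*(10 - 2) = (-3 - 4*(3 + 24))*8 = (-3 - 4*27)*8 = (-3 - 108)*8 = -111*8 = -888)
N*(L + n) = 37*(-307 - 888) = 37*(-1195) = -44215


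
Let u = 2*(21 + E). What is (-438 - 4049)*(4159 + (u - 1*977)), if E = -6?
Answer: -14412244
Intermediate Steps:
u = 30 (u = 2*(21 - 6) = 2*15 = 30)
(-438 - 4049)*(4159 + (u - 1*977)) = (-438 - 4049)*(4159 + (30 - 1*977)) = -4487*(4159 + (30 - 977)) = -4487*(4159 - 947) = -4487*3212 = -14412244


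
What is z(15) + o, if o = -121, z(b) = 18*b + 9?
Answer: 158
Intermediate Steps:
z(b) = 9 + 18*b
z(15) + o = (9 + 18*15) - 121 = (9 + 270) - 121 = 279 - 121 = 158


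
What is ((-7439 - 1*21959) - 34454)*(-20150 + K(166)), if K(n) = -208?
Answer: 1299899016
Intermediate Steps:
((-7439 - 1*21959) - 34454)*(-20150 + K(166)) = ((-7439 - 1*21959) - 34454)*(-20150 - 208) = ((-7439 - 21959) - 34454)*(-20358) = (-29398 - 34454)*(-20358) = -63852*(-20358) = 1299899016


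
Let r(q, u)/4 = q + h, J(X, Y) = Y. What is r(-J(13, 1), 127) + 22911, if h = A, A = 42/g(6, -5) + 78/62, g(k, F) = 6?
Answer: 711141/31 ≈ 22940.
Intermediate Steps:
A = 256/31 (A = 42/6 + 78/62 = 42*(1/6) + 78*(1/62) = 7 + 39/31 = 256/31 ≈ 8.2581)
h = 256/31 ≈ 8.2581
r(q, u) = 1024/31 + 4*q (r(q, u) = 4*(q + 256/31) = 4*(256/31 + q) = 1024/31 + 4*q)
r(-J(13, 1), 127) + 22911 = (1024/31 + 4*(-1*1)) + 22911 = (1024/31 + 4*(-1)) + 22911 = (1024/31 - 4) + 22911 = 900/31 + 22911 = 711141/31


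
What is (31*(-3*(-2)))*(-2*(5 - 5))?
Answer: 0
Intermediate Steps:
(31*(-3*(-2)))*(-2*(5 - 5)) = (31*6)*(-2*0) = 186*0 = 0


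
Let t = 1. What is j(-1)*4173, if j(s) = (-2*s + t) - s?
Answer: 16692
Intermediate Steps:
j(s) = 1 - 3*s (j(s) = (-2*s + 1) - s = (1 - 2*s) - s = 1 - 3*s)
j(-1)*4173 = (1 - 3*(-1))*4173 = (1 + 3)*4173 = 4*4173 = 16692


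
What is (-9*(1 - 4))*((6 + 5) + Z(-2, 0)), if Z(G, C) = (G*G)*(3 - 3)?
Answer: 297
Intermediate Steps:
Z(G, C) = 0 (Z(G, C) = G**2*0 = 0)
(-9*(1 - 4))*((6 + 5) + Z(-2, 0)) = (-9*(1 - 4))*((6 + 5) + 0) = (-9*(-3))*(11 + 0) = 27*11 = 297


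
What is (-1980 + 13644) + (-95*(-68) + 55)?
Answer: 18179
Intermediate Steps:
(-1980 + 13644) + (-95*(-68) + 55) = 11664 + (6460 + 55) = 11664 + 6515 = 18179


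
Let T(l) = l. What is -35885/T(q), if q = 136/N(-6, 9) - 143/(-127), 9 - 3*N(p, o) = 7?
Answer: -4557395/26051 ≈ -174.94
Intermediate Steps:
N(p, o) = ⅔ (N(p, o) = 3 - ⅓*7 = 3 - 7/3 = ⅔)
q = 26051/127 (q = 136/(⅔) - 143/(-127) = 136*(3/2) - 143*(-1/127) = 204 + 143/127 = 26051/127 ≈ 205.13)
-35885/T(q) = -35885/26051/127 = -35885*127/26051 = -4557395/26051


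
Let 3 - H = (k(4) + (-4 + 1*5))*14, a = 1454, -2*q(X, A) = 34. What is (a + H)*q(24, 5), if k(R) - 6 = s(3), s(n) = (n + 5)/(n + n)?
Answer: -68357/3 ≈ -22786.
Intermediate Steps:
q(X, A) = -17 (q(X, A) = -½*34 = -17)
s(n) = (5 + n)/(2*n) (s(n) = (5 + n)/((2*n)) = (5 + n)*(1/(2*n)) = (5 + n)/(2*n))
k(R) = 22/3 (k(R) = 6 + (½)*(5 + 3)/3 = 6 + (½)*(⅓)*8 = 6 + 4/3 = 22/3)
H = -341/3 (H = 3 - (22/3 + (-4 + 1*5))*14 = 3 - (22/3 + (-4 + 5))*14 = 3 - (22/3 + 1)*14 = 3 - 25*14/3 = 3 - 1*350/3 = 3 - 350/3 = -341/3 ≈ -113.67)
(a + H)*q(24, 5) = (1454 - 341/3)*(-17) = (4021/3)*(-17) = -68357/3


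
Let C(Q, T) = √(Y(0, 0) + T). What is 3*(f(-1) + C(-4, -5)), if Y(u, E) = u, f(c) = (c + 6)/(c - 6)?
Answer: -15/7 + 3*I*√5 ≈ -2.1429 + 6.7082*I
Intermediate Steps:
f(c) = (6 + c)/(-6 + c)
C(Q, T) = √T (C(Q, T) = √(0 + T) = √T)
3*(f(-1) + C(-4, -5)) = 3*((6 - 1)/(-6 - 1) + √(-5)) = 3*(5/(-7) + I*√5) = 3*(-⅐*5 + I*√5) = 3*(-5/7 + I*√5) = -15/7 + 3*I*√5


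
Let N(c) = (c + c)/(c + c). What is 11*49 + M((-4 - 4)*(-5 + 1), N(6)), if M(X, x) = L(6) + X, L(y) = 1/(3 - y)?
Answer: 1712/3 ≈ 570.67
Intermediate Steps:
N(c) = 1 (N(c) = (2*c)/((2*c)) = (2*c)*(1/(2*c)) = 1)
M(X, x) = -1/3 + X (M(X, x) = -1/(-3 + 6) + X = -1/3 + X)
11*49 + M((-4 - 4)*(-5 + 1), N(6)) = 11*49 + (-1/3 + (-4 - 4)*(-5 + 1)) = 539 + (-1/3 - 8*(-4)) = 539 + (-1/3 + 32) = 539 + 95/3 = 1712/3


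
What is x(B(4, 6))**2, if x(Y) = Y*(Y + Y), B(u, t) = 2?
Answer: 64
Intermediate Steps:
x(Y) = 2*Y**2 (x(Y) = Y*(2*Y) = 2*Y**2)
x(B(4, 6))**2 = (2*2**2)**2 = (2*4)**2 = 8**2 = 64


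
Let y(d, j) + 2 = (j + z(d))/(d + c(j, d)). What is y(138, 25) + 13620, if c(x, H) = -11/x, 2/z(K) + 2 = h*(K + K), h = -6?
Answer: 38824496458/2850931 ≈ 13618.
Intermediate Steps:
z(K) = 2/(-2 - 12*K) (z(K) = 2/(-2 - 6*(K + K)) = 2/(-2 - 12*K))
y(d, j) = -2 + (j + 1/(-1 - 6*d))/(d - 11/j)
y(138, 25) + 13620 = (22 - 1*25 + 132*138 - 1*25*(1 + 6*138)*(-1*25 + 2*138))/((1 + 6*138)*(-11 + 138*25)) + 13620 = (22 - 25 + 18216 - 1*25*(1 + 828)*(-25 + 276))/((1 + 828)*(-11 + 3450)) + 13620 = (22 - 25 + 18216 - 1*25*829*251)/(829*3439) + 13620 = (1/829)*(1/3439)*(22 - 25 + 18216 - 5201975) + 13620 = (1/829)*(1/3439)*(-5183762) + 13620 = -5183762/2850931 + 13620 = 38824496458/2850931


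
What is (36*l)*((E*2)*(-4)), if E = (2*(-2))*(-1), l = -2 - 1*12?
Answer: 16128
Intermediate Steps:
l = -14 (l = -2 - 12 = -14)
E = 4 (E = -4*(-1) = 4)
(36*l)*((E*2)*(-4)) = (36*(-14))*((4*2)*(-4)) = -4032*(-4) = -504*(-32) = 16128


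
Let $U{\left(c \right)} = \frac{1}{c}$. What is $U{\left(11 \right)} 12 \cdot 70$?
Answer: $\frac{840}{11} \approx 76.364$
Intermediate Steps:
$U{\left(11 \right)} 12 \cdot 70 = \frac{1}{11} \cdot 12 \cdot 70 = \frac{12}{11} \cdot 70 = \frac{840}{11}$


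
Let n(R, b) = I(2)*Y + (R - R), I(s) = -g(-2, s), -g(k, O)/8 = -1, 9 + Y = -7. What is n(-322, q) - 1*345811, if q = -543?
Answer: -345683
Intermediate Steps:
Y = -16 (Y = -9 - 7 = -16)
g(k, O) = 8 (g(k, O) = -8*(-1) = 8)
I(s) = -8 (I(s) = -1*8 = -8)
n(R, b) = 128 (n(R, b) = -8*(-16) + (R - R) = 128 + 0 = 128)
n(-322, q) - 1*345811 = 128 - 1*345811 = 128 - 345811 = -345683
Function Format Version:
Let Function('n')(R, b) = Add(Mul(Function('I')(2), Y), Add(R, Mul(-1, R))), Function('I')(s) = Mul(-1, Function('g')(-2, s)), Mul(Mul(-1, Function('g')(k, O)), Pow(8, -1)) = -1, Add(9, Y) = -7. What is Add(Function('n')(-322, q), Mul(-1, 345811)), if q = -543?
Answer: -345683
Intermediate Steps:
Y = -16 (Y = Add(-9, -7) = -16)
Function('g')(k, O) = 8 (Function('g')(k, O) = Mul(-8, -1) = 8)
Function('I')(s) = -8 (Function('I')(s) = Mul(-1, 8) = -8)
Function('n')(R, b) = 128 (Function('n')(R, b) = Add(Mul(-8, -16), Add(R, Mul(-1, R))) = Add(128, 0) = 128)
Add(Function('n')(-322, q), Mul(-1, 345811)) = Add(128, Mul(-1, 345811)) = Add(128, -345811) = -345683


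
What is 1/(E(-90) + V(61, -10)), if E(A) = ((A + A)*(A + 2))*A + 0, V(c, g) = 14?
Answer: -1/1425586 ≈ -7.0147e-7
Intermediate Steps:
E(A) = 2*A²*(2 + A) (E(A) = ((2*A)*(2 + A))*A + 0 = (2*A*(2 + A))*A + 0 = 2*A²*(2 + A) + 0 = 2*A²*(2 + A))
1/(E(-90) + V(61, -10)) = 1/(2*(-90)²*(2 - 90) + 14) = 1/(2*8100*(-88) + 14) = 1/(-1425600 + 14) = 1/(-1425586) = -1/1425586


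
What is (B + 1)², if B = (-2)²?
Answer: 25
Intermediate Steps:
B = 4
(B + 1)² = (4 + 1)² = 5² = 25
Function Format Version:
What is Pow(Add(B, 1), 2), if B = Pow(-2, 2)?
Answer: 25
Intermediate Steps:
B = 4
Pow(Add(B, 1), 2) = Pow(Add(4, 1), 2) = Pow(5, 2) = 25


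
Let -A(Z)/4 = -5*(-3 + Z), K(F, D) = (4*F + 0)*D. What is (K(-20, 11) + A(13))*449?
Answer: -305320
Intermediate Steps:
K(F, D) = 4*D*F (K(F, D) = (4*F)*D = 4*D*F)
A(Z) = -60 + 20*Z (A(Z) = -(-20)*(-3 + Z) = -4*(15 - 5*Z) = -60 + 20*Z)
(K(-20, 11) + A(13))*449 = (4*11*(-20) + (-60 + 20*13))*449 = (-880 + (-60 + 260))*449 = (-880 + 200)*449 = -680*449 = -305320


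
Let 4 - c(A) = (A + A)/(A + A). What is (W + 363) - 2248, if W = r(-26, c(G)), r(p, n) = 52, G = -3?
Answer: -1833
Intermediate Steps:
c(A) = 3 (c(A) = 4 - (A + A)/(A + A) = 4 - 2*A/(2*A) = 4 - 2*A*1/(2*A) = 4 - 1*1 = 4 - 1 = 3)
W = 52
(W + 363) - 2248 = (52 + 363) - 2248 = 415 - 2248 = -1833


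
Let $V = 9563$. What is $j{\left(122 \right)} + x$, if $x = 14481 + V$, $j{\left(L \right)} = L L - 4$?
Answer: $38924$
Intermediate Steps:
$j{\left(L \right)} = -4 + L^{2}$ ($j{\left(L \right)} = L^{2} - 4 = -4 + L^{2}$)
$x = 24044$ ($x = 14481 + 9563 = 24044$)
$j{\left(122 \right)} + x = \left(-4 + 122^{2}\right) + 24044 = \left(-4 + 14884\right) + 24044 = 14880 + 24044 = 38924$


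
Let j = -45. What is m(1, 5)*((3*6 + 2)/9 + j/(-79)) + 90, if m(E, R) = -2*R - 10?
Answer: 24290/711 ≈ 34.163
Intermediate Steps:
m(E, R) = -10 - 2*R
m(1, 5)*((3*6 + 2)/9 + j/(-79)) + 90 = (-10 - 2*5)*((3*6 + 2)/9 - 45/(-79)) + 90 = (-10 - 10)*((18 + 2)*(⅑) - 45*(-1/79)) + 90 = -20*(20*(⅑) + 45/79) + 90 = -20*(20/9 + 45/79) + 90 = -20*1985/711 + 90 = -39700/711 + 90 = 24290/711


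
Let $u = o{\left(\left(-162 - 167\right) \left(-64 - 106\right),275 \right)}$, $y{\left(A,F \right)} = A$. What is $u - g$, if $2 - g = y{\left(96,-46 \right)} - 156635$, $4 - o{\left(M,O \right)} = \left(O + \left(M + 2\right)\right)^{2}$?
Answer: $-3159383386$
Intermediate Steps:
$o{\left(M,O \right)} = 4 - \left(2 + M + O\right)^{2}$ ($o{\left(M,O \right)} = 4 - \left(O + \left(M + 2\right)\right)^{2} = 4 - \left(O + \left(2 + M\right)\right)^{2} = 4 - \left(2 + M + O\right)^{2}$)
$u = -3159226845$ ($u = 4 - \left(2 + \left(-162 - 167\right) \left(-64 - 106\right) + 275\right)^{2} = 4 - \left(2 - -55930 + 275\right)^{2} = 4 - \left(2 + 55930 + 275\right)^{2} = 4 - 56207^{2} = 4 - 3159226849 = -3159226845$)
$g = 156541$ ($g = 2 - \left(96 - 156635\right) = 2 - -156539 = 2 + 156539 = 156541$)
$u - g = -3159226845 - 156541 = -3159383386$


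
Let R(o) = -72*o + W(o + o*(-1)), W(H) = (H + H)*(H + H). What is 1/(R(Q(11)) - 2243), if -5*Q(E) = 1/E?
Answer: -55/123293 ≈ -0.00044609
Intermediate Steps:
Q(E) = -1/(5*E)
W(H) = 4*H² (W(H) = (2*H)*(2*H) = 4*H²)
R(o) = -72*o (R(o) = -72*o + 4*(o + o*(-1))² = -72*o + 4*(o - o)² = -72*o + 4*0² = -72*o + 4*0 = -72*o + 0 = -72*o)
1/(R(Q(11)) - 2243) = 1/(-(-72)/(5*11) - 2243) = 1/(-72*(-1/55) - 2243) = 1/(72/55 - 2243) = 1/(-123293/55) = -55/123293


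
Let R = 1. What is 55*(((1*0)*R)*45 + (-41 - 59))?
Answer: -5500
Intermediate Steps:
55*(((1*0)*R)*45 + (-41 - 59)) = 55*(((1*0)*1)*45 + (-41 - 59)) = 55*((0*1)*45 - 100) = 55*(0*45 - 100) = 55*(0 - 100) = 55*(-100) = -5500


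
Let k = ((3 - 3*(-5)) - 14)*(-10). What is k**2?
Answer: 1600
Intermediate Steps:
k = -40 (k = ((3 + 15) - 14)*(-10) = (18 - 14)*(-10) = 4*(-10) = -40)
k**2 = (-40)**2 = 1600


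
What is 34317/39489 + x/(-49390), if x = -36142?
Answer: 520354678/325060285 ≈ 1.6008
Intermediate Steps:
34317/39489 + x/(-49390) = 34317/39489 - 36142/(-49390) = 34317*(1/39489) - 36142*(-1/49390) = 11439/13163 + 18071/24695 = 520354678/325060285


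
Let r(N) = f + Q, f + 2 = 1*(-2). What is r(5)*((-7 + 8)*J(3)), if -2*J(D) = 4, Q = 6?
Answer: -4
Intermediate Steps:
J(D) = -2 (J(D) = -½*4 = -2)
f = -4 (f = -2 + 1*(-2) = -2 - 2 = -4)
r(N) = 2 (r(N) = -4 + 6 = 2)
r(5)*((-7 + 8)*J(3)) = 2*((-7 + 8)*(-2)) = 2*(1*(-2)) = 2*(-2) = -4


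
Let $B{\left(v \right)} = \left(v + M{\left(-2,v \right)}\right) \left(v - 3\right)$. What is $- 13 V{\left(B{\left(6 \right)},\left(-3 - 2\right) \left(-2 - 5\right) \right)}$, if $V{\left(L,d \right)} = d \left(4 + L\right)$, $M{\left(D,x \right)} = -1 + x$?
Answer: $-16835$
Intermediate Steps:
$B{\left(v \right)} = \left(-1 + 2 v\right) \left(-3 + v\right)$ ($B{\left(v \right)} = \left(v + \left(-1 + v\right)\right) \left(v - 3\right) = \left(-1 + 2 v\right) \left(-3 + v\right)$)
$- 13 V{\left(B{\left(6 \right)},\left(-3 - 2\right) \left(-2 - 5\right) \right)} = - 13 \left(-3 - 2\right) \left(-2 - 5\right) \left(4 + \left(3 - 42 + 2 \cdot 6^{2}\right)\right) = - 13 \left(-5\right) \left(-7\right) \left(4 + \left(3 - 42 + 2 \cdot 36\right)\right) = - 13 \cdot 35 \left(4 + \left(3 - 42 + 72\right)\right) = - 13 \cdot 35 \left(4 + 33\right) = - 13 \cdot 35 \cdot 37 = \left(-13\right) 1295 = -16835$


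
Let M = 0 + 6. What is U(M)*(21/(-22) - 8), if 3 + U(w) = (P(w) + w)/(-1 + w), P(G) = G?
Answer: 591/110 ≈ 5.3727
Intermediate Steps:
M = 6
U(w) = -3 + 2*w/(-1 + w) (U(w) = -3 + (w + w)/(-1 + w) = -3 + (2*w)/(-1 + w) = -3 + 2*w/(-1 + w))
U(M)*(21/(-22) - 8) = ((3 - 1*6)/(-1 + 6))*(21/(-22) - 8) = ((3 - 6)/5)*(21*(-1/22) - 8) = ((⅕)*(-3))*(-21/22 - 8) = -⅗*(-197/22) = 591/110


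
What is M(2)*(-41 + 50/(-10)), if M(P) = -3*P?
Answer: 276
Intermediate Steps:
M(2)*(-41 + 50/(-10)) = (-3*2)*(-41 + 50/(-10)) = -6*(-41 + 50*(-⅒)) = -6*(-41 - 5) = -6*(-46) = 276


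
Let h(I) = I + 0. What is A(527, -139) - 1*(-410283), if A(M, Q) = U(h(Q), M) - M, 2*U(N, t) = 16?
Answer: 409764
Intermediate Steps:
h(I) = I
U(N, t) = 8 (U(N, t) = (½)*16 = 8)
A(M, Q) = 8 - M
A(527, -139) - 1*(-410283) = (8 - 1*527) - 1*(-410283) = (8 - 527) + 410283 = -519 + 410283 = 409764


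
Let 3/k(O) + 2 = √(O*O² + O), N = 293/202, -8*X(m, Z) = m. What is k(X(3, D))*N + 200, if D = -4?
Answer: 45343352/228967 - 7032*I*√438/228967 ≈ 198.03 - 0.64275*I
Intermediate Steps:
X(m, Z) = -m/8
N = 293/202 (N = 293*(1/202) = 293/202 ≈ 1.4505)
k(O) = 3/(-2 + √(O + O³)) (k(O) = 3/(-2 + √(O*O² + O)) = 3/(-2 + √(O³ + O)) = 3/(-2 + √(O + O³)))
k(X(3, D))*N + 200 = (3/(-2 + √(-⅛*3 + (-⅛*3)³)))*(293/202) + 200 = (3/(-2 + √(-3/8 + (-3/8)³)))*(293/202) + 200 = (3/(-2 + √(-3/8 - 27/512)))*(293/202) + 200 = (3/(-2 + √(-219/512)))*(293/202) + 200 = (3/(-2 + I*√438/32))*(293/202) + 200 = 879/(202*(-2 + I*√438/32)) + 200 = 200 + 879/(202*(-2 + I*√438/32))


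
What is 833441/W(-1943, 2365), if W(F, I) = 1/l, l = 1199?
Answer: 999295759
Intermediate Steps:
W(F, I) = 1/1199
833441/W(-1943, 2365) = 833441/(1/1199) = 833441*1199 = 999295759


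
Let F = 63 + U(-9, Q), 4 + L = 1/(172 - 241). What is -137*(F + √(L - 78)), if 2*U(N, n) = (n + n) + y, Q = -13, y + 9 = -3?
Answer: -6028 - 137*I*√390471/69 ≈ -6028.0 - 1240.7*I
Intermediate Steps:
y = -12 (y = -9 - 3 = -12)
U(N, n) = -6 + n (U(N, n) = ((n + n) - 12)/2 = (2*n - 12)/2 = (-12 + 2*n)/2 = -6 + n)
L = -277/69 (L = -4 + 1/(172 - 241) = -4 + 1/(-69) = -4 - 1/69 = -277/69 ≈ -4.0145)
F = 44 (F = 63 + (-6 - 13) = 63 - 19 = 44)
-137*(F + √(L - 78)) = -137*(44 + √(-277/69 - 78)) = -137*(44 + √(-5659/69)) = -137*(44 + I*√390471/69) = -6028 - 137*I*√390471/69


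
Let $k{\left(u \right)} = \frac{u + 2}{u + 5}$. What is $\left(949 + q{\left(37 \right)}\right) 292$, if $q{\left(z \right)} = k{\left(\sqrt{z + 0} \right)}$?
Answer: $277765 - 73 \sqrt{37} \approx 2.7732 \cdot 10^{5}$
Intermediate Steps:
$k{\left(u \right)} = \frac{2 + u}{5 + u}$
$q{\left(z \right)} = \frac{2 + \sqrt{z}}{5 + \sqrt{z}}$ ($q{\left(z \right)} = \frac{2 + \sqrt{z + 0}}{5 + \sqrt{z + 0}} = \frac{2 + \sqrt{z}}{5 + \sqrt{z}}$)
$\left(949 + q{\left(37 \right)}\right) 292 = \left(949 + \frac{2 + \sqrt{37}}{5 + \sqrt{37}}\right) 292 = 277108 + \frac{292 \left(2 + \sqrt{37}\right)}{5 + \sqrt{37}}$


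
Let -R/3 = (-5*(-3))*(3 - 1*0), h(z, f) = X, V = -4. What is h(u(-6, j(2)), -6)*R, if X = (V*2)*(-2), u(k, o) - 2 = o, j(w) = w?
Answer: -2160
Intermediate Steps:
u(k, o) = 2 + o
X = 16 (X = -4*2*(-2) = -8*(-2) = 16)
h(z, f) = 16
R = -135 (R = -3*(-5*(-3))*(3 - 1*0) = -45*(3 + 0) = -45*3 = -3*45 = -135)
h(u(-6, j(2)), -6)*R = 16*(-135) = -2160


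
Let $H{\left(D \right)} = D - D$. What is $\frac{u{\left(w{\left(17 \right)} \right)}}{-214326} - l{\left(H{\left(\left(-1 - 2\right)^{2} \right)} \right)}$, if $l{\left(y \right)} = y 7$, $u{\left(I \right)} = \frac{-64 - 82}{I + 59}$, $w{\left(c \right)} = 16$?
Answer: $\frac{73}{8037225} \approx 9.0827 \cdot 10^{-6}$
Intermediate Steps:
$u{\left(I \right)} = - \frac{146}{59 + I}$
$H{\left(D \right)} = 0$
$l{\left(y \right)} = 7 y$
$\frac{u{\left(w{\left(17 \right)} \right)}}{-214326} - l{\left(H{\left(\left(-1 - 2\right)^{2} \right)} \right)} = \frac{\left(-146\right) \frac{1}{59 + 16}}{-214326} - 7 \cdot 0 = - \frac{146}{75} \left(- \frac{1}{214326}\right) - 0 = \left(-146\right) \frac{1}{75} \left(- \frac{1}{214326}\right) + 0 = \left(- \frac{146}{75}\right) \left(- \frac{1}{214326}\right) + 0 = \frac{73}{8037225} + 0 = \frac{73}{8037225}$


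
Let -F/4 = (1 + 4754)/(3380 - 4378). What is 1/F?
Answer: 499/9510 ≈ 0.052471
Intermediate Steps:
F = 9510/499 (F = -4*(1 + 4754)/(3380 - 4378) = -19020/(-998) = -19020*(-1)/998 = -4*(-4755/998) = 9510/499 ≈ 19.058)
1/F = 1/(9510/499) = 499/9510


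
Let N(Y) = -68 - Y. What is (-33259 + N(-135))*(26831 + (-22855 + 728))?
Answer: -156135168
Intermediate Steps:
(-33259 + N(-135))*(26831 + (-22855 + 728)) = (-33259 + (-68 - 1*(-135)))*(26831 + (-22855 + 728)) = (-33259 + (-68 + 135))*(26831 - 22127) = (-33259 + 67)*4704 = -33192*4704 = -156135168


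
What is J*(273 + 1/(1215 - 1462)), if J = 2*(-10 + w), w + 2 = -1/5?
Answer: -1645292/247 ≈ -6661.1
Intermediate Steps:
w = -11/5 (w = -2 - 1/5 = -11/5 ≈ -2.2000)
J = -122/5 (J = 2*(-10 - 11/5) = 2*(-61/5) = -122/5 ≈ -24.400)
J*(273 + 1/(1215 - 1462)) = -122*(273 + 1/(1215 - 1462))/5 = -122*(273 + 1/(-247))/5 = -122*(273 - 1/247)/5 = -122/5*67430/247 = -1645292/247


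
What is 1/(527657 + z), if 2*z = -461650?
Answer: 1/296832 ≈ 3.3689e-6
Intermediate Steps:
z = -230825 (z = (½)*(-461650) = -230825)
1/(527657 + z) = 1/(527657 - 230825) = 1/296832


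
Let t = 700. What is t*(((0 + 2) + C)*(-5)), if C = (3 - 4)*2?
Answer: 0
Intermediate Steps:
C = -2 (C = -1*2 = -2)
t*(((0 + 2) + C)*(-5)) = 700*(((0 + 2) - 2)*(-5)) = 700*((2 - 2)*(-5)) = 700*(0*(-5)) = 700*0 = 0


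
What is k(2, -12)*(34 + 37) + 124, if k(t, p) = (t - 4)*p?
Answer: 1828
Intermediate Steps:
k(t, p) = p*(-4 + t) (k(t, p) = (-4 + t)*p = p*(-4 + t))
k(2, -12)*(34 + 37) + 124 = (-12*(-4 + 2))*(34 + 37) + 124 = -12*(-2)*71 + 124 = 24*71 + 124 = 1704 + 124 = 1828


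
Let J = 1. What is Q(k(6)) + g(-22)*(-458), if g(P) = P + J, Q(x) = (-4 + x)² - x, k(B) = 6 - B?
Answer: 9634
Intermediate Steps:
g(P) = 1 + P (g(P) = P + 1 = 1 + P)
Q(k(6)) + g(-22)*(-458) = ((-4 + (6 - 1*6))² - (6 - 1*6)) + (1 - 22)*(-458) = ((-4 + (6 - 6))² - (6 - 6)) - 21*(-458) = ((-4 + 0)² - 1*0) + 9618 = ((-4)² + 0) + 9618 = (16 + 0) + 9618 = 16 + 9618 = 9634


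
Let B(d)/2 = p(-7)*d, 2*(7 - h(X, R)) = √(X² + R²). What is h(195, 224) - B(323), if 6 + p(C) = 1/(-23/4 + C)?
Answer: 11801/3 - √88201/2 ≈ 3785.2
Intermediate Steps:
p(C) = -6 + 1/(-23/4 + C)
h(X, R) = 7 - √(R² + X²)/2 (h(X, R) = 7 - √(X² + R²)/2 = 7 - √(R² + X²)/2)
B(d) = -620*d/51 (B(d) = 2*((2*(71 - 12*(-7))/(-23 + 4*(-7)))*d) = 2*((2*(71 + 84)/(-23 - 28))*d) = 2*((2*155/(-51))*d) = 2*((2*(-1/51)*155)*d) = 2*(-310*d/51) = -620*d/51)
h(195, 224) - B(323) = (7 - √(224² + 195²)/2) - (-620)*323/51 = (7 - √(50176 + 38025)/2) - 1*(-11780/3) = (7 - √88201/2) + 11780/3 = 11801/3 - √88201/2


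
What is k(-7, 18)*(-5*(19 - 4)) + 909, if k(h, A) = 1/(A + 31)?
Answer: 44466/49 ≈ 907.47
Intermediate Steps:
k(h, A) = 1/(31 + A)
k(-7, 18)*(-5*(19 - 4)) + 909 = (-5*(19 - 4))/(31 + 18) + 909 = (-5*15)/49 + 909 = (1/49)*(-75) + 909 = -75/49 + 909 = 44466/49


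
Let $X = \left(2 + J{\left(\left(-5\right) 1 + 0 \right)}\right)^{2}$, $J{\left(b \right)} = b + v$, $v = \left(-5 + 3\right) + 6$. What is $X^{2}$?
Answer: $1$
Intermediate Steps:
$v = 4$ ($v = -2 + 6 = 4$)
$J{\left(b \right)} = 4 + b$ ($J{\left(b \right)} = b + 4 = 4 + b$)
$X = 1$ ($X = \left(2 + \left(4 + \left(\left(-5\right) 1 + 0\right)\right)\right)^{2} = \left(2 + \left(4 + \left(-5 + 0\right)\right)\right)^{2} = \left(2 + \left(4 - 5\right)\right)^{2} = \left(2 - 1\right)^{2} = 1^{2} = 1$)
$X^{2} = 1^{2} = 1$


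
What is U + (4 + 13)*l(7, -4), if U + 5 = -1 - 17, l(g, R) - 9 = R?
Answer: 62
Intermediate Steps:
l(g, R) = 9 + R
U = -23 (U = -5 + (-1 - 17) = -5 - 18 = -23)
U + (4 + 13)*l(7, -4) = -23 + (4 + 13)*(9 - 4) = -23 + 17*5 = -23 + 85 = 62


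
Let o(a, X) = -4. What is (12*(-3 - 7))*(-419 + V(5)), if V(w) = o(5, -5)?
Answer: 50760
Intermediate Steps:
V(w) = -4
(12*(-3 - 7))*(-419 + V(5)) = (12*(-3 - 7))*(-419 - 4) = (12*(-10))*(-423) = -120*(-423) = 50760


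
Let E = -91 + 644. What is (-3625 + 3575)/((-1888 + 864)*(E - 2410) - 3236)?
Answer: -25/949166 ≈ -2.6339e-5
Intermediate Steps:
E = 553
(-3625 + 3575)/((-1888 + 864)*(E - 2410) - 3236) = (-3625 + 3575)/((-1888 + 864)*(553 - 2410) - 3236) = -50/(-1024*(-1857) - 3236) = -50/(1901568 - 3236) = -50/1898332 = -50*1/1898332 = -25/949166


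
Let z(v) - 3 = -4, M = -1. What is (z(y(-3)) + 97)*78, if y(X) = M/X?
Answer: 7488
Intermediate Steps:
y(X) = -1/X
z(v) = -1 (z(v) = 3 - 4 = -1)
(z(y(-3)) + 97)*78 = (-1 + 97)*78 = 96*78 = 7488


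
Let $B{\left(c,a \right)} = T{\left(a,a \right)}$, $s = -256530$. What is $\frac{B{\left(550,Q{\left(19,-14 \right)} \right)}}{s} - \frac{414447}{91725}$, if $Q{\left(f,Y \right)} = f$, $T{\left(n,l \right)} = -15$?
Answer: $- \frac{2362593623}{522893650} \approx -4.5183$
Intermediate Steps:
$B{\left(c,a \right)} = -15$
$\frac{B{\left(550,Q{\left(19,-14 \right)} \right)}}{s} - \frac{414447}{91725} = - \frac{15}{-256530} - \frac{414447}{91725} = \left(-15\right) \left(- \frac{1}{256530}\right) - \frac{138149}{30575} = \frac{1}{17102} - \frac{138149}{30575} = - \frac{2362593623}{522893650}$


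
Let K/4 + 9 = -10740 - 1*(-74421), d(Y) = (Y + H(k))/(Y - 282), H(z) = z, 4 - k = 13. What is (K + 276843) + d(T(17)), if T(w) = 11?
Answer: 144044899/271 ≈ 5.3153e+5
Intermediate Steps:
k = -9 (k = 4 - 1*13 = 4 - 13 = -9)
d(Y) = (-9 + Y)/(-282 + Y) (d(Y) = (Y - 9)/(Y - 282) = (-9 + Y)/(-282 + Y))
K = 254688 (K = -36 + 4*(-10740 - 1*(-74421)) = -36 + 4*(-10740 + 74421) = -36 + 4*63681 = -36 + 254724 = 254688)
(K + 276843) + d(T(17)) = (254688 + 276843) + (-9 + 11)/(-282 + 11) = 531531 + 2/(-271) = 531531 - 1/271*2 = 531531 - 2/271 = 144044899/271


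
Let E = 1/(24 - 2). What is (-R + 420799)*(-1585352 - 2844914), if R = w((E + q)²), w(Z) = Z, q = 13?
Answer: -450966405323151/242 ≈ -1.8635e+12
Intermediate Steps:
E = 1/22 ≈ 0.045455
R = 82369/484 (R = (1/22 + 13)² = (287/22)² = 82369/484 ≈ 170.18)
(-R + 420799)*(-1585352 - 2844914) = (-1*82369/484 + 420799)*(-1585352 - 2844914) = (-82369/484 + 420799)*(-4430266) = (203584347/484)*(-4430266) = -450966405323151/242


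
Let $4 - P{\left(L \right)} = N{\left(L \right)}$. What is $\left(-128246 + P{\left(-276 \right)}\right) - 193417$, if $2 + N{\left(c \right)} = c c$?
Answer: $-397833$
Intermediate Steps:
$N{\left(c \right)} = -2 + c^{2}$ ($N{\left(c \right)} = -2 + c c = -2 + c^{2}$)
$P{\left(L \right)} = 6 - L^{2}$ ($P{\left(L \right)} = 4 - \left(-2 + L^{2}\right) = 6 - L^{2}$)
$\left(-128246 + P{\left(-276 \right)}\right) - 193417 = \left(-128246 + \left(6 - \left(-276\right)^{2}\right)\right) - 193417 = \left(-128246 + \left(6 - 76176\right)\right) - 193417 = \left(-128246 - 76170\right) - 193417 = -204416 - 193417 = -397833$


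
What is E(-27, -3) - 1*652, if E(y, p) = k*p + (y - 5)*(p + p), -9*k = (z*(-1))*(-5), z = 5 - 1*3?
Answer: -1370/3 ≈ -456.67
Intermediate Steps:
z = 2 (z = 5 - 3 = 2)
k = -10/9 (k = -2*(-1)*(-5)/9 = -(-2)*(-5)/9 = -⅑*10 = -10/9 ≈ -1.1111)
E(y, p) = -10*p/9 + 2*p*(-5 + y) (E(y, p) = -10*p/9 + (y - 5)*(p + p) = -10*p/9 + (-5 + y)*(2*p) = -10*p/9 + 2*p*(-5 + y))
E(-27, -3) - 1*652 = (2/9)*(-3)*(-50 + 9*(-27)) - 1*652 = (2/9)*(-3)*(-50 - 243) - 652 = (2/9)*(-3)*(-293) - 652 = 586/3 - 652 = -1370/3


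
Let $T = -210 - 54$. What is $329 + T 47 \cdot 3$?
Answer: $-36895$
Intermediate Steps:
$T = -264$
$329 + T 47 \cdot 3 = 329 - 264 \cdot 47 \cdot 3 = 329 - 37224 = -36895$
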